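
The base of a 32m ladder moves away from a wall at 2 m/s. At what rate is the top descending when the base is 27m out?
54√295/295 ≈ 3.144 m/s

x² + y² = 32²
2x·dx/dt + 2y·dy/dt = 0
dy/dt = -x/y · dx/dt = -27/√295 · 2 = -54√295/295 m/s
The top is descending at 54√295/295 ≈ 3.144 m/s.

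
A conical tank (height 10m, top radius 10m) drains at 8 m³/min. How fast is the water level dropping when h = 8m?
1/(8π) ≈ 0.03979 m/min

r/h = 10/10, so r = h
V = (1/3)πr²h = (1/3)π(h)²h = (1/3)πh³
dV/dh = πh²
dh/dt = (dV/dt)/(dV/dh) = -8/(π·8²) = -1/(8π) m/min
The level is dropping at 1/(8π) ≈ 0.03979 m/min.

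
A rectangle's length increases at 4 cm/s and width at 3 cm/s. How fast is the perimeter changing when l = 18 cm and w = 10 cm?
14 cm/s

P = 2(l + w)
dP/dt = 2(dl/dt + dw/dt) = 2(4 + 3) = 14 cm/s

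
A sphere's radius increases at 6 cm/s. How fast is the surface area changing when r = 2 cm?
96π cm²/s

S = 4πr²
dS/dt = dS/dr · dr/dt = 8πr · 6
At r = 2: dS/dt = 96π cm²/s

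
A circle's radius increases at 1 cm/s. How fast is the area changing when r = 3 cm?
6π cm²/s

A = πr²
dA/dt = 2πr · dr/dt = 2π(3)(1) = 6π cm²/s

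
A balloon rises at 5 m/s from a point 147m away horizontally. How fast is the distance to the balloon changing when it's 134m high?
134√39565/7913 ≈ 3.368 m/s

z² = 147² + y²
z = √(147² + 134²) = √39565
dz/dt = y/z · dy/dt = 134/√39565 · 5 = 134√39565/7913 ≈ 3.368 m/s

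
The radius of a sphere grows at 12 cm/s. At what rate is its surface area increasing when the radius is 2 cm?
192π cm²/s

S = 4πr²
dS/dt = dS/dr · dr/dt = 8πr · 12
At r = 2: dS/dt = 192π cm²/s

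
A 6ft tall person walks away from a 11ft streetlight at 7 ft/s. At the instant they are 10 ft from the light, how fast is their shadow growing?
42/5 ft/s

By similar triangles: 11/(x+s) = 6/s
Solving: s = 6x/5
ds/dt = 6/5 · dx/dt = 6/5 · 7 = 42/5 ft/s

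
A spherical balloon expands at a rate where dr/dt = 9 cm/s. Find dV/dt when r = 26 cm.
24336π cm³/s

V = (4/3)πr³
dV/dt = dV/dr · dr/dt = 4πr² · 9
At r = 26: dV/dt = 24336π cm³/s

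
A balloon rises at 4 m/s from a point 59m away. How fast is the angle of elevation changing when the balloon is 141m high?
0.010102 rad/s

tan(θ) = y/59
sec²(θ) · dθ/dt = (1/59) · dy/dt
dθ/dt = cos²(θ)/59 · 4 = 59/(59² + 141²) · 4
dθ/dt = 0.010102 rad/s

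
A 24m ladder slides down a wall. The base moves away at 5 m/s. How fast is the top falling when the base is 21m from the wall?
7√15/3 ≈ 9.037 m/s

x² + y² = 24²
2x·dx/dt + 2y·dy/dt = 0
dy/dt = -x/y · dx/dt = -21/(3√15) · 5 = -7√15/3 m/s
The top is descending at 7√15/3 ≈ 9.037 m/s.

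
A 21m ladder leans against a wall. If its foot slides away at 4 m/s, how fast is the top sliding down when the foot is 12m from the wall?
16√33/33 ≈ 2.785 m/s

x² + y² = 21²
2x·dx/dt + 2y·dy/dt = 0
dy/dt = -x/y · dx/dt = -12/(3√33) · 4 = -16√33/33 m/s
The top is descending at 16√33/33 ≈ 2.785 m/s.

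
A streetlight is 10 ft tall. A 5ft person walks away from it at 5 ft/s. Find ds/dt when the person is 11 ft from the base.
5 ft/s

By similar triangles: 10/(x+s) = 5/s
Solving: s = 5x/5
ds/dt = 5/5 · dx/dt = 1 · 5 = 5 ft/s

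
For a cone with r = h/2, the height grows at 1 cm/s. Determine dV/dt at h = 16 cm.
64π cm³/s

V = (1/3)π(h/2)²h = πh³/12
dV/dt = πh²/4 · 1
At h = 16: dV/dt = 64π cm³/s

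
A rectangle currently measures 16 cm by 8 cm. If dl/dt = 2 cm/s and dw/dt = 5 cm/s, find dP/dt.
14 cm/s

P = 2(l + w)
dP/dt = 2(dl/dt + dw/dt) = 2(2 + 5) = 14 cm/s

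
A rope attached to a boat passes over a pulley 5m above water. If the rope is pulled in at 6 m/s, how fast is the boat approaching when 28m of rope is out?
56√759/253 ≈ 6.098 m/s

rope² = x² + 5²
x = √(28² - 5²) = √759
dx/dt = (rope/x) · d(rope)/dt = (28/√759) · (-6) = -56√759/253 m/s
The boat approaches at 56√759/253 ≈ 6.098 m/s.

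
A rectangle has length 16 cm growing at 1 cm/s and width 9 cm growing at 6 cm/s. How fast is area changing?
105 cm²/s

A = lw
dA/dt = w·dl/dt + l·dw/dt = 9·1 + 16·6 = 105 cm²/s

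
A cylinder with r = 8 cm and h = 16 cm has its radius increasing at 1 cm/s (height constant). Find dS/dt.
64π cm²/s

S = 2πrh + 2πr² (lateral + bases)
dS/dt = (2πh + 4πr)·dr/dt = (2π·16 + 4π·8)·1
= 64π cm²/s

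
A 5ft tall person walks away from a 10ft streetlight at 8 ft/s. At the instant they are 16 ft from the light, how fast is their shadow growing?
8 ft/s

By similar triangles: 10/(x+s) = 5/s
Solving: s = 5x/5
ds/dt = 5/5 · dx/dt = 1 · 8 = 8 ft/s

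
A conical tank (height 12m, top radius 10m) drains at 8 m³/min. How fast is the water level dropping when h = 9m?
32/(225π) ≈ 0.04527 m/min

r/h = 10/12, so r = (5/6)h
V = (1/3)πr²h = (1/3)π((5/6)h)²h = (25/108)πh³
dV/dh = (25/36)πh²
dh/dt = (dV/dt)/(dV/dh) = -8/((25/36)π·9²) = -32/(225π) m/min
The level is dropping at 32/(225π) ≈ 0.04527 m/min.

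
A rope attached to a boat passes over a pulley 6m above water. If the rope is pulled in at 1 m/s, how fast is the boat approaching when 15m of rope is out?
5√21/21 ≈ 1.091 m/s

rope² = x² + 6²
x = √(15² - 6²) = 3√21
dx/dt = (rope/x) · d(rope)/dt = (15/(3√21)) · (-1) = -5√21/21 m/s
The boat approaches at 5√21/21 ≈ 1.091 m/s.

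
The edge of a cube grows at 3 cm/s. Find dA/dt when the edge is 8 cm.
288 cm²/s

A = 6s²
dA/dt = 12s · ds/dt = 12·8·3 = 288 cm²/s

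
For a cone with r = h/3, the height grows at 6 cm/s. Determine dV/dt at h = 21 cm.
294π cm³/s

V = (1/3)π(h/3)²h = πh³/27
dV/dt = πh²/9 · 6
At h = 21: dV/dt = 294π cm³/s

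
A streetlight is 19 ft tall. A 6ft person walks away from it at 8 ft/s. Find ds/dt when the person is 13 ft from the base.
48/13 ft/s

By similar triangles: 19/(x+s) = 6/s
Solving: s = 6x/13
ds/dt = 6/13 · dx/dt = 6/13 · 8 = 48/13 ft/s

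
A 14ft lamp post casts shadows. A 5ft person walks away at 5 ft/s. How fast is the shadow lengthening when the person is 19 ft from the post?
25/9 ft/s

By similar triangles: 14/(x+s) = 5/s
Solving: s = 5x/9
ds/dt = 5/9 · dx/dt = 5/9 · 5 = 25/9 ft/s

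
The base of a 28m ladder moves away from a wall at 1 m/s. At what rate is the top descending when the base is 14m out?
√3/3 ≈ 0.5774 m/s

x² + y² = 28²
2x·dx/dt + 2y·dy/dt = 0
dy/dt = -x/y · dx/dt = -14/(14√3) · 1 = -√3/3 m/s
The top is descending at √3/3 ≈ 0.5774 m/s.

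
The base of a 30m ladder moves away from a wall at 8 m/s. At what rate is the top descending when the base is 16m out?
64√161/161 ≈ 5.044 m/s

x² + y² = 30²
2x·dx/dt + 2y·dy/dt = 0
dy/dt = -x/y · dx/dt = -16/(2√161) · 8 = -64√161/161 m/s
The top is descending at 64√161/161 ≈ 5.044 m/s.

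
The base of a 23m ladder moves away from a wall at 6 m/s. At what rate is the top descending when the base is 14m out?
28√37/37 ≈ 4.603 m/s

x² + y² = 23²
2x·dx/dt + 2y·dy/dt = 0
dy/dt = -x/y · dx/dt = -14/(3√37) · 6 = -28√37/37 m/s
The top is descending at 28√37/37 ≈ 4.603 m/s.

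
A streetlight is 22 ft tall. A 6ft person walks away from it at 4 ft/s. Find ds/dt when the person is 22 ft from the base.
3/2 ft/s

By similar triangles: 22/(x+s) = 6/s
Solving: s = 6x/16
ds/dt = 6/16 · dx/dt = 3/8 · 4 = 3/2 ft/s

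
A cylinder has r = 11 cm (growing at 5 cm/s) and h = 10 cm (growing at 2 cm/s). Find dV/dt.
1342π cm³/s

V = πr²h
dV/dt = 2πrh·dr/dt + πr²·dh/dt
= 2π(11)(10)(5) + π(11)²(2)
= 1342π cm³/s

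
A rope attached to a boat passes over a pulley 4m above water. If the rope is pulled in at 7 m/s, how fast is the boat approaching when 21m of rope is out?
147√17/85 ≈ 7.131 m/s

rope² = x² + 4²
x = √(21² - 4²) = 5√17
dx/dt = (rope/x) · d(rope)/dt = (21/(5√17)) · (-7) = -147√17/85 m/s
The boat approaches at 147√17/85 ≈ 7.131 m/s.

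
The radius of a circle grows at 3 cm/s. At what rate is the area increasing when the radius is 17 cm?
102π cm²/s

A = πr²
dA/dt = 2πr · dr/dt = 2π(17)(3) = 102π cm²/s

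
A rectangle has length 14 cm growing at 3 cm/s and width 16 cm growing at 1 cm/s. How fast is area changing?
62 cm²/s

A = lw
dA/dt = w·dl/dt + l·dw/dt = 16·3 + 14·1 = 62 cm²/s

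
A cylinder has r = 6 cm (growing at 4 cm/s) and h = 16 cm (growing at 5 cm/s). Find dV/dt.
948π cm³/s

V = πr²h
dV/dt = 2πrh·dr/dt + πr²·dh/dt
= 2π(6)(16)(4) + π(6)²(5)
= 948π cm³/s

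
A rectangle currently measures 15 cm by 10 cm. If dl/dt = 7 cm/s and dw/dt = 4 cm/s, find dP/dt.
22 cm/s

P = 2(l + w)
dP/dt = 2(dl/dt + dw/dt) = 2(7 + 4) = 22 cm/s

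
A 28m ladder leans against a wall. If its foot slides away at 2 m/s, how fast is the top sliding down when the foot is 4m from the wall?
√3/6 ≈ 0.2887 m/s

x² + y² = 28²
2x·dx/dt + 2y·dy/dt = 0
dy/dt = -x/y · dx/dt = -4/(16√3) · 2 = -√3/6 m/s
The top is descending at √3/6 ≈ 0.2887 m/s.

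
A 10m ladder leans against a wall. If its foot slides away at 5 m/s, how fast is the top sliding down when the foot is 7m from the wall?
35√51/51 ≈ 4.901 m/s

x² + y² = 10²
2x·dx/dt + 2y·dy/dt = 0
dy/dt = -x/y · dx/dt = -7/√51 · 5 = -35√51/51 m/s
The top is descending at 35√51/51 ≈ 4.901 m/s.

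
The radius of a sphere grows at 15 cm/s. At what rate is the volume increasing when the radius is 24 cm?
34560π cm³/s

V = (4/3)πr³
dV/dt = dV/dr · dr/dt = 4πr² · 15
At r = 24: dV/dt = 34560π cm³/s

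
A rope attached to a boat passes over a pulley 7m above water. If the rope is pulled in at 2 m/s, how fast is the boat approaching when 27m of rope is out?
27√170/170 ≈ 2.071 m/s

rope² = x² + 7²
x = √(27² - 7²) = 2√170
dx/dt = (rope/x) · d(rope)/dt = (27/(2√170)) · (-2) = -27√170/170 m/s
The boat approaches at 27√170/170 ≈ 2.071 m/s.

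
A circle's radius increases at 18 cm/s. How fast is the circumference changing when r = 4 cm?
36π cm/s

C = 2πr
dC/dt = 2π · dr/dt = 2π · 18 = 36π cm/s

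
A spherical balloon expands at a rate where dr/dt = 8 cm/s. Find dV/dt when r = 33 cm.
34848π cm³/s

V = (4/3)πr³
dV/dt = dV/dr · dr/dt = 4πr² · 8
At r = 33: dV/dt = 34848π cm³/s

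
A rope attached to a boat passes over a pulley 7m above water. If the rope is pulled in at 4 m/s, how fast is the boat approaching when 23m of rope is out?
23√30/30 ≈ 4.199 m/s

rope² = x² + 7²
x = √(23² - 7²) = 4√30
dx/dt = (rope/x) · d(rope)/dt = (23/(4√30)) · (-4) = -23√30/30 m/s
The boat approaches at 23√30/30 ≈ 4.199 m/s.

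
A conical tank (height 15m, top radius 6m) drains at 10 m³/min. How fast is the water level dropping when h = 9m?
125/(162π) ≈ 0.2456 m/min

r/h = 6/15, so r = (2/5)h
V = (1/3)πr²h = (1/3)π((2/5)h)²h = (4/75)πh³
dV/dh = (4/25)πh²
dh/dt = (dV/dt)/(dV/dh) = -10/((4/25)π·9²) = -125/(162π) m/min
The level is dropping at 125/(162π) ≈ 0.2456 m/min.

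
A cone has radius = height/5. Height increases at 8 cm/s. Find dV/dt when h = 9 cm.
648π/25 cm³/s

V = (1/3)π(h/5)²h = πh³/75
dV/dt = πh²/25 · 8
At h = 9: dV/dt = 648π/25 cm³/s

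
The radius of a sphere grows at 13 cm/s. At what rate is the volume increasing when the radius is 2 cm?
208π cm³/s

V = (4/3)πr³
dV/dt = dV/dr · dr/dt = 4πr² · 13
At r = 2: dV/dt = 208π cm³/s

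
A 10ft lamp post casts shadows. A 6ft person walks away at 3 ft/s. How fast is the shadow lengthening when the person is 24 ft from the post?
9/2 ft/s

By similar triangles: 10/(x+s) = 6/s
Solving: s = 6x/4
ds/dt = 6/4 · dx/dt = 3/2 · 3 = 9/2 ft/s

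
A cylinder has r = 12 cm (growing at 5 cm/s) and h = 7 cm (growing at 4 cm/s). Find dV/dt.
1416π cm³/s

V = πr²h
dV/dt = 2πrh·dr/dt + πr²·dh/dt
= 2π(12)(7)(5) + π(12)²(4)
= 1416π cm³/s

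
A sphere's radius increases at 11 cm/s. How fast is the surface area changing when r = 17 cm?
1496π cm²/s

S = 4πr²
dS/dt = dS/dr · dr/dt = 8πr · 11
At r = 17: dS/dt = 1496π cm²/s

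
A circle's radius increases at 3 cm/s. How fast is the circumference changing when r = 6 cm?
6π cm/s

C = 2πr
dC/dt = 2π · dr/dt = 2π · 3 = 6π cm/s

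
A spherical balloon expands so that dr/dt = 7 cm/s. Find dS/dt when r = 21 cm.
1176π cm²/s

S = 4πr²
dS/dt = dS/dr · dr/dt = 8πr · 7
At r = 21: dS/dt = 1176π cm²/s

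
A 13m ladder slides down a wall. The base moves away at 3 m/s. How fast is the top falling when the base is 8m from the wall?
8√105/35 ≈ 2.342 m/s

x² + y² = 13²
2x·dx/dt + 2y·dy/dt = 0
dy/dt = -x/y · dx/dt = -8/√105 · 3 = -8√105/35 m/s
The top is descending at 8√105/35 ≈ 2.342 m/s.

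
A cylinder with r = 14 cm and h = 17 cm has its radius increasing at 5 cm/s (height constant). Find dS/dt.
450π cm²/s

S = 2πrh + 2πr² (lateral + bases)
dS/dt = (2πh + 4πr)·dr/dt = (2π·17 + 4π·14)·5
= 450π cm²/s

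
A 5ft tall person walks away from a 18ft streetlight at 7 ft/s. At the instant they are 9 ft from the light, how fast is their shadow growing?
35/13 ft/s

By similar triangles: 18/(x+s) = 5/s
Solving: s = 5x/13
ds/dt = 5/13 · dx/dt = 5/13 · 7 = 35/13 ft/s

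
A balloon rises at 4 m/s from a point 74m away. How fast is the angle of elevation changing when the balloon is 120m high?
0.014892 rad/s

tan(θ) = y/74
sec²(θ) · dθ/dt = (1/74) · dy/dt
dθ/dt = cos²(θ)/74 · 4 = 74/(74² + 120²) · 4
dθ/dt = 0.014892 rad/s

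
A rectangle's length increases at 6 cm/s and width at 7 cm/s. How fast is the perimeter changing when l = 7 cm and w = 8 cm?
26 cm/s

P = 2(l + w)
dP/dt = 2(dl/dt + dw/dt) = 2(6 + 7) = 26 cm/s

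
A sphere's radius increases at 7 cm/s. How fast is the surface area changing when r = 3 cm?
168π cm²/s

S = 4πr²
dS/dt = dS/dr · dr/dt = 8πr · 7
At r = 3: dS/dt = 168π cm²/s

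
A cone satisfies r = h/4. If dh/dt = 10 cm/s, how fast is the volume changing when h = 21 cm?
2205π/8 cm³/s

V = (1/3)π(h/4)²h = πh³/48
dV/dt = πh²/16 · 10
At h = 21: dV/dt = 2205π/8 cm³/s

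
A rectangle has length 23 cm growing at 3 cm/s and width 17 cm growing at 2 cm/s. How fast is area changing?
97 cm²/s

A = lw
dA/dt = w·dl/dt + l·dw/dt = 17·3 + 23·2 = 97 cm²/s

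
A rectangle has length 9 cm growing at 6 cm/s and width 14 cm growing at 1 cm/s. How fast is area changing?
93 cm²/s

A = lw
dA/dt = w·dl/dt + l·dw/dt = 14·6 + 9·1 = 93 cm²/s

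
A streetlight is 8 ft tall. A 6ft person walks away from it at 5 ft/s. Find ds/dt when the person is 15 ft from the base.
15 ft/s

By similar triangles: 8/(x+s) = 6/s
Solving: s = 6x/2
ds/dt = 6/2 · dx/dt = 3 · 5 = 15 ft/s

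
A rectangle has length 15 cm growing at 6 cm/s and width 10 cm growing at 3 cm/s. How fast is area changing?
105 cm²/s

A = lw
dA/dt = w·dl/dt + l·dw/dt = 10·6 + 15·3 = 105 cm²/s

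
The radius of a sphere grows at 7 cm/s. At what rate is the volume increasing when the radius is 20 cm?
11200π cm³/s

V = (4/3)πr³
dV/dt = dV/dr · dr/dt = 4πr² · 7
At r = 20: dV/dt = 11200π cm³/s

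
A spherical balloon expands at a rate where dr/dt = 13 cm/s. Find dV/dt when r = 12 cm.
7488π cm³/s

V = (4/3)πr³
dV/dt = dV/dr · dr/dt = 4πr² · 13
At r = 12: dV/dt = 7488π cm³/s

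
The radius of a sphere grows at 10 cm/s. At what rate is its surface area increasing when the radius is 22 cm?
1760π cm²/s

S = 4πr²
dS/dt = dS/dr · dr/dt = 8πr · 10
At r = 22: dS/dt = 1760π cm²/s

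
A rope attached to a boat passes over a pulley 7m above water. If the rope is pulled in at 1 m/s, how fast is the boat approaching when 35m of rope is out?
5√6/12 ≈ 1.021 m/s

rope² = x² + 7²
x = √(35² - 7²) = 14√6
dx/dt = (rope/x) · d(rope)/dt = (35/(14√6)) · (-1) = -5√6/12 m/s
The boat approaches at 5√6/12 ≈ 1.021 m/s.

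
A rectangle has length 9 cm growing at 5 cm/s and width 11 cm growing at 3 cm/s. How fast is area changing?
82 cm²/s

A = lw
dA/dt = w·dl/dt + l·dw/dt = 11·5 + 9·3 = 82 cm²/s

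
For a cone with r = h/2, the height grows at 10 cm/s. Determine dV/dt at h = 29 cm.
4205π/2 cm³/s

V = (1/3)π(h/2)²h = πh³/12
dV/dt = πh²/4 · 10
At h = 29: dV/dt = 4205π/2 cm³/s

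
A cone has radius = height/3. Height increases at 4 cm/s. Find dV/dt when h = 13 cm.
676π/9 cm³/s

V = (1/3)π(h/3)²h = πh³/27
dV/dt = πh²/9 · 4
At h = 13: dV/dt = 676π/9 cm³/s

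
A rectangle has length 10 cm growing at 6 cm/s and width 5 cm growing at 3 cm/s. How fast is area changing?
60 cm²/s

A = lw
dA/dt = w·dl/dt + l·dw/dt = 5·6 + 10·3 = 60 cm²/s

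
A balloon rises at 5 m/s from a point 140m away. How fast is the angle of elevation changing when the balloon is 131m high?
0.019042 rad/s

tan(θ) = y/140
sec²(θ) · dθ/dt = (1/140) · dy/dt
dθ/dt = cos²(θ)/140 · 5 = 140/(140² + 131²) · 5
dθ/dt = 0.019042 rad/s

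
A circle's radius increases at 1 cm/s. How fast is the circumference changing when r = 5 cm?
2π cm/s

C = 2πr
dC/dt = 2π · dr/dt = 2π · 1 = 2π cm/s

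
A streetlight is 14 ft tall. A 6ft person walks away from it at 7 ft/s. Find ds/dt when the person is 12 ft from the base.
21/4 ft/s

By similar triangles: 14/(x+s) = 6/s
Solving: s = 6x/8
ds/dt = 6/8 · dx/dt = 3/4 · 7 = 21/4 ft/s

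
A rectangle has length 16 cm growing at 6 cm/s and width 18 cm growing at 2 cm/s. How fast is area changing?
140 cm²/s

A = lw
dA/dt = w·dl/dt + l·dw/dt = 18·6 + 16·2 = 140 cm²/s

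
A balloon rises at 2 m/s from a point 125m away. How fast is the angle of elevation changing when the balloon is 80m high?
0.011351 rad/s

tan(θ) = y/125
sec²(θ) · dθ/dt = (1/125) · dy/dt
dθ/dt = cos²(θ)/125 · 2 = 125/(125² + 80²) · 2
dθ/dt = 0.011351 rad/s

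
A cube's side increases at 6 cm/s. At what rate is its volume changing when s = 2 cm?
72 cm³/s

V = s³
dV/dt = 3s² · ds/dt = 3·2²·6 = 72 cm³/s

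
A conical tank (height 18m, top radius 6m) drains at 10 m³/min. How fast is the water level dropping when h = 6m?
5/(2π) ≈ 0.7958 m/min

r/h = 6/18, so r = (1/3)h
V = (1/3)πr²h = (1/3)π((1/3)h)²h = (1/27)πh³
dV/dh = (1/9)πh²
dh/dt = (dV/dt)/(dV/dh) = -10/((1/9)π·6²) = -5/(2π) m/min
The level is dropping at 5/(2π) ≈ 0.7958 m/min.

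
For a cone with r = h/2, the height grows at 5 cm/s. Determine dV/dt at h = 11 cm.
605π/4 cm³/s

V = (1/3)π(h/2)²h = πh³/12
dV/dt = πh²/4 · 5
At h = 11: dV/dt = 605π/4 cm³/s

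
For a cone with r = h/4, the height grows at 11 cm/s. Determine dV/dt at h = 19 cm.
3971π/16 cm³/s

V = (1/3)π(h/4)²h = πh³/48
dV/dt = πh²/16 · 11
At h = 19: dV/dt = 3971π/16 cm³/s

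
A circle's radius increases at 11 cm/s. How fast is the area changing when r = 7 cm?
154π cm²/s

A = πr²
dA/dt = 2πr · dr/dt = 2π(7)(11) = 154π cm²/s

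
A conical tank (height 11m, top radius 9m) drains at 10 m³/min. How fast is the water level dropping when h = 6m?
605/(1458π) ≈ 0.1321 m/min

r/h = 9/11, so r = (9/11)h
V = (1/3)πr²h = (1/3)π((9/11)h)²h = (27/121)πh³
dV/dh = (81/121)πh²
dh/dt = (dV/dt)/(dV/dh) = -10/((81/121)π·6²) = -605/(1458π) m/min
The level is dropping at 605/(1458π) ≈ 0.1321 m/min.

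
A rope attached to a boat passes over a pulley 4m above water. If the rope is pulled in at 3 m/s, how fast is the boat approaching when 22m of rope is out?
11√13/13 ≈ 3.051 m/s

rope² = x² + 4²
x = √(22² - 4²) = 6√13
dx/dt = (rope/x) · d(rope)/dt = (22/(6√13)) · (-3) = -11√13/13 m/s
The boat approaches at 11√13/13 ≈ 3.051 m/s.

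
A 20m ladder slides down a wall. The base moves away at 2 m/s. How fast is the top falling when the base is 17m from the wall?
34√111/111 ≈ 3.227 m/s

x² + y² = 20²
2x·dx/dt + 2y·dy/dt = 0
dy/dt = -x/y · dx/dt = -17/√111 · 2 = -34√111/111 m/s
The top is descending at 34√111/111 ≈ 3.227 m/s.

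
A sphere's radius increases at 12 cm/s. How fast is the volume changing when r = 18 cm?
15552π cm³/s

V = (4/3)πr³
dV/dt = dV/dr · dr/dt = 4πr² · 12
At r = 18: dV/dt = 15552π cm³/s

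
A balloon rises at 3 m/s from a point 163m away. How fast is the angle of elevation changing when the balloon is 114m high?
0.012359 rad/s

tan(θ) = y/163
sec²(θ) · dθ/dt = (1/163) · dy/dt
dθ/dt = cos²(θ)/163 · 3 = 163/(163² + 114²) · 3
dθ/dt = 0.012359 rad/s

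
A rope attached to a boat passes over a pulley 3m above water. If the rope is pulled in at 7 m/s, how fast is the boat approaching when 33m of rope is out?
77√30/60 ≈ 7.029 m/s

rope² = x² + 3²
x = √(33² - 3²) = 6√30
dx/dt = (rope/x) · d(rope)/dt = (33/(6√30)) · (-7) = -77√30/60 m/s
The boat approaches at 77√30/60 ≈ 7.029 m/s.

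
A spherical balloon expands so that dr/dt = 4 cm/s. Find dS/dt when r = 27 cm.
864π cm²/s

S = 4πr²
dS/dt = dS/dr · dr/dt = 8πr · 4
At r = 27: dS/dt = 864π cm²/s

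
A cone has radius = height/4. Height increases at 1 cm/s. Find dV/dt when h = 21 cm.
441π/16 cm³/s

V = (1/3)π(h/4)²h = πh³/48
dV/dt = πh²/16 · 1
At h = 21: dV/dt = 441π/16 cm³/s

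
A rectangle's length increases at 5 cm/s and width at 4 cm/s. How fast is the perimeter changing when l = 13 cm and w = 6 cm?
18 cm/s

P = 2(l + w)
dP/dt = 2(dl/dt + dw/dt) = 2(5 + 4) = 18 cm/s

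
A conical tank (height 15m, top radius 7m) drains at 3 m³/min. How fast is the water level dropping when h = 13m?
675/(8281π) ≈ 0.02595 m/min

r/h = 7/15, so r = (7/15)h
V = (1/3)πr²h = (1/3)π((7/15)h)²h = (49/675)πh³
dV/dh = (49/225)πh²
dh/dt = (dV/dt)/(dV/dh) = -3/((49/225)π·13²) = -675/(8281π) m/min
The level is dropping at 675/(8281π) ≈ 0.02595 m/min.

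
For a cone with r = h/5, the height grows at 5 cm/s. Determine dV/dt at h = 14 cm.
196π/5 cm³/s

V = (1/3)π(h/5)²h = πh³/75
dV/dt = πh²/25 · 5
At h = 14: dV/dt = 196π/5 cm³/s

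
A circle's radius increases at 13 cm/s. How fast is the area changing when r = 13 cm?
338π cm²/s

A = πr²
dA/dt = 2πr · dr/dt = 2π(13)(13) = 338π cm²/s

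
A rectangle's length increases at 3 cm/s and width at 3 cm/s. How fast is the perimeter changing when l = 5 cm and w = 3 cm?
12 cm/s

P = 2(l + w)
dP/dt = 2(dl/dt + dw/dt) = 2(3 + 3) = 12 cm/s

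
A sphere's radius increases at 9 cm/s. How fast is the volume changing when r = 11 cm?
4356π cm³/s

V = (4/3)πr³
dV/dt = dV/dr · dr/dt = 4πr² · 9
At r = 11: dV/dt = 4356π cm³/s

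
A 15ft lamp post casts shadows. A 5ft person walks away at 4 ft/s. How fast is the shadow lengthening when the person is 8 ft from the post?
2 ft/s

By similar triangles: 15/(x+s) = 5/s
Solving: s = 5x/10
ds/dt = 5/10 · dx/dt = 1/2 · 4 = 2 ft/s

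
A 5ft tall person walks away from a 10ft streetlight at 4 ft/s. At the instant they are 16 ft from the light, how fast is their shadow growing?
4 ft/s

By similar triangles: 10/(x+s) = 5/s
Solving: s = 5x/5
ds/dt = 5/5 · dx/dt = 1 · 4 = 4 ft/s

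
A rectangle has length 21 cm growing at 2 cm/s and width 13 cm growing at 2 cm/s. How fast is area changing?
68 cm²/s

A = lw
dA/dt = w·dl/dt + l·dw/dt = 13·2 + 21·2 = 68 cm²/s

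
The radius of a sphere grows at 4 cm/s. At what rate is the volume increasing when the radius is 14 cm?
3136π cm³/s

V = (4/3)πr³
dV/dt = dV/dr · dr/dt = 4πr² · 4
At r = 14: dV/dt = 3136π cm³/s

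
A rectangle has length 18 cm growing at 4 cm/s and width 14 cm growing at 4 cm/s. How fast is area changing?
128 cm²/s

A = lw
dA/dt = w·dl/dt + l·dw/dt = 14·4 + 18·4 = 128 cm²/s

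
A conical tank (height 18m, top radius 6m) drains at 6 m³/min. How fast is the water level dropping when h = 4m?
27/(8π) ≈ 1.074 m/min

r/h = 6/18, so r = (1/3)h
V = (1/3)πr²h = (1/3)π((1/3)h)²h = (1/27)πh³
dV/dh = (1/9)πh²
dh/dt = (dV/dt)/(dV/dh) = -6/((1/9)π·4²) = -27/(8π) m/min
The level is dropping at 27/(8π) ≈ 1.074 m/min.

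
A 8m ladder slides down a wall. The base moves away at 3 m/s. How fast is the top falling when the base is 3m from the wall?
9√55/55 ≈ 1.214 m/s

x² + y² = 8²
2x·dx/dt + 2y·dy/dt = 0
dy/dt = -x/y · dx/dt = -3/√55 · 3 = -9√55/55 m/s
The top is descending at 9√55/55 ≈ 1.214 m/s.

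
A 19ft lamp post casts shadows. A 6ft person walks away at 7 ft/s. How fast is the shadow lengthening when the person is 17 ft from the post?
42/13 ft/s

By similar triangles: 19/(x+s) = 6/s
Solving: s = 6x/13
ds/dt = 6/13 · dx/dt = 6/13 · 7 = 42/13 ft/s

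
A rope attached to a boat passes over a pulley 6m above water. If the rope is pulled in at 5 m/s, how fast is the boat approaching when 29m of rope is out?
29√805/161 ≈ 5.111 m/s

rope² = x² + 6²
x = √(29² - 6²) = √805
dx/dt = (rope/x) · d(rope)/dt = (29/√805) · (-5) = -29√805/161 m/s
The boat approaches at 29√805/161 ≈ 5.111 m/s.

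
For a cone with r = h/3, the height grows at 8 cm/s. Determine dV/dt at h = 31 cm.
7688π/9 cm³/s

V = (1/3)π(h/3)²h = πh³/27
dV/dt = πh²/9 · 8
At h = 31: dV/dt = 7688π/9 cm³/s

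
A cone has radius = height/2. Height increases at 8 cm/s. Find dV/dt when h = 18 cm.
648π cm³/s

V = (1/3)π(h/2)²h = πh³/12
dV/dt = πh²/4 · 8
At h = 18: dV/dt = 648π cm³/s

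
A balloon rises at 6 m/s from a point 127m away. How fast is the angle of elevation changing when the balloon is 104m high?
0.02828 rad/s

tan(θ) = y/127
sec²(θ) · dθ/dt = (1/127) · dy/dt
dθ/dt = cos²(θ)/127 · 6 = 127/(127² + 104²) · 6
dθ/dt = 0.02828 rad/s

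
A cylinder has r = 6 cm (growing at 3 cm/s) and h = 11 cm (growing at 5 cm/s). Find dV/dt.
576π cm³/s

V = πr²h
dV/dt = 2πrh·dr/dt + πr²·dh/dt
= 2π(6)(11)(3) + π(6)²(5)
= 576π cm³/s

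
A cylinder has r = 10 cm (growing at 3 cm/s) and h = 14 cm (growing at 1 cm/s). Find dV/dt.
940π cm³/s

V = πr²h
dV/dt = 2πrh·dr/dt + πr²·dh/dt
= 2π(10)(14)(3) + π(10)²(1)
= 940π cm³/s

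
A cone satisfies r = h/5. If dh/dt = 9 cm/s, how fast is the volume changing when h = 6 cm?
324π/25 cm³/s

V = (1/3)π(h/5)²h = πh³/75
dV/dt = πh²/25 · 9
At h = 6: dV/dt = 324π/25 cm³/s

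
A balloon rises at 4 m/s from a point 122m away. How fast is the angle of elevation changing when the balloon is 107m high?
0.018532 rad/s

tan(θ) = y/122
sec²(θ) · dθ/dt = (1/122) · dy/dt
dθ/dt = cos²(θ)/122 · 4 = 122/(122² + 107²) · 4
dθ/dt = 0.018532 rad/s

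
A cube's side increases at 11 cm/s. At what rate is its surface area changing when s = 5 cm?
660 cm²/s

A = 6s²
dA/dt = 12s · ds/dt = 12·5·11 = 660 cm²/s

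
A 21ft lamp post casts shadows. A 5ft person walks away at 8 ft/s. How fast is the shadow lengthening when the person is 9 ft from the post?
5/2 ft/s

By similar triangles: 21/(x+s) = 5/s
Solving: s = 5x/16
ds/dt = 5/16 · dx/dt = 5/16 · 8 = 5/2 ft/s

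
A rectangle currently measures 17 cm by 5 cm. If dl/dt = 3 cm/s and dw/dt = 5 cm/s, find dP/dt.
16 cm/s

P = 2(l + w)
dP/dt = 2(dl/dt + dw/dt) = 2(3 + 5) = 16 cm/s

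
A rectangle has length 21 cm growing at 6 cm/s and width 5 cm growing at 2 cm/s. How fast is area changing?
72 cm²/s

A = lw
dA/dt = w·dl/dt + l·dw/dt = 5·6 + 21·2 = 72 cm²/s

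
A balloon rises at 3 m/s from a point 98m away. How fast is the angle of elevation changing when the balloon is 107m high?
0.013965 rad/s

tan(θ) = y/98
sec²(θ) · dθ/dt = (1/98) · dy/dt
dθ/dt = cos²(θ)/98 · 3 = 98/(98² + 107²) · 3
dθ/dt = 0.013965 rad/s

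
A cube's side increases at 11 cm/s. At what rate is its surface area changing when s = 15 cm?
1980 cm²/s

A = 6s²
dA/dt = 12s · ds/dt = 12·15·11 = 1980 cm²/s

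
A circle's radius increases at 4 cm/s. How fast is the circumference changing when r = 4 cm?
8π cm/s

C = 2πr
dC/dt = 2π · dr/dt = 2π · 4 = 8π cm/s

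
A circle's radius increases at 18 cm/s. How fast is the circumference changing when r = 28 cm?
36π cm/s

C = 2πr
dC/dt = 2π · dr/dt = 2π · 18 = 36π cm/s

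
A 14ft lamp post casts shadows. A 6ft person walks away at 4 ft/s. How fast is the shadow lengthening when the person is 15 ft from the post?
3 ft/s

By similar triangles: 14/(x+s) = 6/s
Solving: s = 6x/8
ds/dt = 6/8 · dx/dt = 3/4 · 4 = 3 ft/s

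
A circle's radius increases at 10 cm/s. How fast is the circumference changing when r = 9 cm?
20π cm/s

C = 2πr
dC/dt = 2π · dr/dt = 2π · 10 = 20π cm/s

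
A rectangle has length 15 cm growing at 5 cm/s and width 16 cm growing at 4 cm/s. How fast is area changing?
140 cm²/s

A = lw
dA/dt = w·dl/dt + l·dw/dt = 16·5 + 15·4 = 140 cm²/s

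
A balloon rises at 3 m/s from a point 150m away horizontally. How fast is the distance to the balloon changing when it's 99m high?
99√3589/3589 ≈ 1.653 m/s

z² = 150² + y²
z = √(150² + 99²) = 3√3589
dz/dt = y/z · dy/dt = 99/(3√3589) · 3 = 99√3589/3589 ≈ 1.653 m/s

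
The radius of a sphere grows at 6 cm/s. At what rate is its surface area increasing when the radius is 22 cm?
1056π cm²/s

S = 4πr²
dS/dt = dS/dr · dr/dt = 8πr · 6
At r = 22: dS/dt = 1056π cm²/s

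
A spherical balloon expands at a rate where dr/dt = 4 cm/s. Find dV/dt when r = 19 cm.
5776π cm³/s

V = (4/3)πr³
dV/dt = dV/dr · dr/dt = 4πr² · 4
At r = 19: dV/dt = 5776π cm³/s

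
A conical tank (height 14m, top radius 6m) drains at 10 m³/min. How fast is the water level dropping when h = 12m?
245/(648π) ≈ 0.1203 m/min

r/h = 6/14, so r = (3/7)h
V = (1/3)πr²h = (1/3)π((3/7)h)²h = (3/49)πh³
dV/dh = (9/49)πh²
dh/dt = (dV/dt)/(dV/dh) = -10/((9/49)π·12²) = -245/(648π) m/min
The level is dropping at 245/(648π) ≈ 0.1203 m/min.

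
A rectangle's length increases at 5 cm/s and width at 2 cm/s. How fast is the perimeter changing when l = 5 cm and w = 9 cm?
14 cm/s

P = 2(l + w)
dP/dt = 2(dl/dt + dw/dt) = 2(5 + 2) = 14 cm/s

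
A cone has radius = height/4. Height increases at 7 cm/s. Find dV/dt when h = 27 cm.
5103π/16 cm³/s

V = (1/3)π(h/4)²h = πh³/48
dV/dt = πh²/16 · 7
At h = 27: dV/dt = 5103π/16 cm³/s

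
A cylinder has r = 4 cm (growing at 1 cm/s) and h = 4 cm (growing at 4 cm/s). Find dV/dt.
96π cm³/s

V = πr²h
dV/dt = 2πrh·dr/dt + πr²·dh/dt
= 2π(4)(4)(1) + π(4)²(4)
= 96π cm³/s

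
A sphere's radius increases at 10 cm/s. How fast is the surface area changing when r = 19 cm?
1520π cm²/s

S = 4πr²
dS/dt = dS/dr · dr/dt = 8πr · 10
At r = 19: dS/dt = 1520π cm²/s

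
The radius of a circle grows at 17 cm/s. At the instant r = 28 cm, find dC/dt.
34π cm/s

C = 2πr
dC/dt = 2π · dr/dt = 2π · 17 = 34π cm/s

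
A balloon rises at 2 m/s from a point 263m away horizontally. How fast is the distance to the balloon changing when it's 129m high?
129√85810/42905 ≈ 0.8807 m/s

z² = 263² + y²
z = √(263² + 129²) = √85810
dz/dt = y/z · dy/dt = 129/√85810 · 2 = 129√85810/42905 ≈ 0.8807 m/s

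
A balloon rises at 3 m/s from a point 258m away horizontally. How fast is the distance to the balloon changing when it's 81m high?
81√13/325 ≈ 0.8986 m/s

z² = 258² + y²
z = √(258² + 81²) = 75√13
dz/dt = y/z · dy/dt = 81/(75√13) · 3 = 81√13/325 ≈ 0.8986 m/s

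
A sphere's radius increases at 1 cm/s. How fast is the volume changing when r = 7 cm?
196π cm³/s

V = (4/3)πr³
dV/dt = dV/dr · dr/dt = 4πr² · 1
At r = 7: dV/dt = 196π cm³/s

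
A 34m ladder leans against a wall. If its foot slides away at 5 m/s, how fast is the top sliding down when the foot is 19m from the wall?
19√795/159 ≈ 3.369 m/s

x² + y² = 34²
2x·dx/dt + 2y·dy/dt = 0
dy/dt = -x/y · dx/dt = -19/√795 · 5 = -19√795/159 m/s
The top is descending at 19√795/159 ≈ 3.369 m/s.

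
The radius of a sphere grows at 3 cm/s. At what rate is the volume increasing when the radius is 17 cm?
3468π cm³/s

V = (4/3)πr³
dV/dt = dV/dr · dr/dt = 4πr² · 3
At r = 17: dV/dt = 3468π cm³/s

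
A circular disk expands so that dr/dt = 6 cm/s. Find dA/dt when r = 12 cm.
144π cm²/s

A = πr²
dA/dt = 2πr · dr/dt = 2π(12)(6) = 144π cm²/s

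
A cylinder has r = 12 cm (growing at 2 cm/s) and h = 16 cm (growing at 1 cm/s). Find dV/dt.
912π cm³/s

V = πr²h
dV/dt = 2πrh·dr/dt + πr²·dh/dt
= 2π(12)(16)(2) + π(12)²(1)
= 912π cm³/s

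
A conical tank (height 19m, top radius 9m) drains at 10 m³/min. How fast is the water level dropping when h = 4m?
1805/(648π) ≈ 0.8867 m/min

r/h = 9/19, so r = (9/19)h
V = (1/3)πr²h = (1/3)π((9/19)h)²h = (27/361)πh³
dV/dh = (81/361)πh²
dh/dt = (dV/dt)/(dV/dh) = -10/((81/361)π·4²) = -1805/(648π) m/min
The level is dropping at 1805/(648π) ≈ 0.8867 m/min.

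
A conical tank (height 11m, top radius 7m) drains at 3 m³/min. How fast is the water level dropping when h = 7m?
363/(2401π) ≈ 0.04812 m/min

r/h = 7/11, so r = (7/11)h
V = (1/3)πr²h = (1/3)π((7/11)h)²h = (49/363)πh³
dV/dh = (49/121)πh²
dh/dt = (dV/dt)/(dV/dh) = -3/((49/121)π·7²) = -363/(2401π) m/min
The level is dropping at 363/(2401π) ≈ 0.04812 m/min.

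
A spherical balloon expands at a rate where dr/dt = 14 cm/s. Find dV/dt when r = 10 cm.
5600π cm³/s

V = (4/3)πr³
dV/dt = dV/dr · dr/dt = 4πr² · 14
At r = 10: dV/dt = 5600π cm³/s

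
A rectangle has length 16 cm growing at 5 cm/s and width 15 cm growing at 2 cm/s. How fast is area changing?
107 cm²/s

A = lw
dA/dt = w·dl/dt + l·dw/dt = 15·5 + 16·2 = 107 cm²/s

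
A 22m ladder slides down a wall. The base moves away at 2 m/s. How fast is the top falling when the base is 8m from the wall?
8√105/105 ≈ 0.7807 m/s

x² + y² = 22²
2x·dx/dt + 2y·dy/dt = 0
dy/dt = -x/y · dx/dt = -8/(2√105) · 2 = -8√105/105 m/s
The top is descending at 8√105/105 ≈ 0.7807 m/s.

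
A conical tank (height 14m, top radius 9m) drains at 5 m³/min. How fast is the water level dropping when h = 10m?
49/(405π) ≈ 0.03851 m/min

r/h = 9/14, so r = (9/14)h
V = (1/3)πr²h = (1/3)π((9/14)h)²h = (27/196)πh³
dV/dh = (81/196)πh²
dh/dt = (dV/dt)/(dV/dh) = -5/((81/196)π·10²) = -49/(405π) m/min
The level is dropping at 49/(405π) ≈ 0.03851 m/min.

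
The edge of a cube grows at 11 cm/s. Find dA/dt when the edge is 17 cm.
2244 cm²/s

A = 6s²
dA/dt = 12s · ds/dt = 12·17·11 = 2244 cm²/s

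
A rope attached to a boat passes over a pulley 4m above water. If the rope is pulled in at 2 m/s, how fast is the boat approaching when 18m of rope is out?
18√77/77 ≈ 2.051 m/s

rope² = x² + 4²
x = √(18² - 4²) = 2√77
dx/dt = (rope/x) · d(rope)/dt = (18/(2√77)) · (-2) = -18√77/77 m/s
The boat approaches at 18√77/77 ≈ 2.051 m/s.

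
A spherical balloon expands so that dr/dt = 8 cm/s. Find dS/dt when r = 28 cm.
1792π cm²/s

S = 4πr²
dS/dt = dS/dr · dr/dt = 8πr · 8
At r = 28: dS/dt = 1792π cm²/s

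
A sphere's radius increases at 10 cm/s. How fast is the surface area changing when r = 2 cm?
160π cm²/s

S = 4πr²
dS/dt = dS/dr · dr/dt = 8πr · 10
At r = 2: dS/dt = 160π cm²/s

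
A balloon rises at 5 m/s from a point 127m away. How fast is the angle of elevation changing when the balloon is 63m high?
0.031595 rad/s

tan(θ) = y/127
sec²(θ) · dθ/dt = (1/127) · dy/dt
dθ/dt = cos²(θ)/127 · 5 = 127/(127² + 63²) · 5
dθ/dt = 0.031595 rad/s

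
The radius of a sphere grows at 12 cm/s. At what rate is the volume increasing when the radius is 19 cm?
17328π cm³/s

V = (4/3)πr³
dV/dt = dV/dr · dr/dt = 4πr² · 12
At r = 19: dV/dt = 17328π cm³/s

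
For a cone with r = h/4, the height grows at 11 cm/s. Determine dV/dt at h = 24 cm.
396π cm³/s

V = (1/3)π(h/4)²h = πh³/48
dV/dt = πh²/16 · 11
At h = 24: dV/dt = 396π cm³/s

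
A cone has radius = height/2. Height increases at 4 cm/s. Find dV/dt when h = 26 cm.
676π cm³/s

V = (1/3)π(h/2)²h = πh³/12
dV/dt = πh²/4 · 4
At h = 26: dV/dt = 676π cm³/s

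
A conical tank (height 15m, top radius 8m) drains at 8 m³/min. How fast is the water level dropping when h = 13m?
225/(1352π) ≈ 0.05297 m/min

r/h = 8/15, so r = (8/15)h
V = (1/3)πr²h = (1/3)π((8/15)h)²h = (64/675)πh³
dV/dh = (64/225)πh²
dh/dt = (dV/dt)/(dV/dh) = -8/((64/225)π·13²) = -225/(1352π) m/min
The level is dropping at 225/(1352π) ≈ 0.05297 m/min.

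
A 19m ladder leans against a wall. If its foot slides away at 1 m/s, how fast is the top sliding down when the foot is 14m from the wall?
14√165/165 ≈ 1.09 m/s

x² + y² = 19²
2x·dx/dt + 2y·dy/dt = 0
dy/dt = -x/y · dx/dt = -14/√165 · 1 = -14√165/165 m/s
The top is descending at 14√165/165 ≈ 1.09 m/s.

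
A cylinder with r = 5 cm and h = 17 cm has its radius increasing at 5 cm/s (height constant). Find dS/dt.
270π cm²/s

S = 2πrh + 2πr² (lateral + bases)
dS/dt = (2πh + 4πr)·dr/dt = (2π·17 + 4π·5)·5
= 270π cm²/s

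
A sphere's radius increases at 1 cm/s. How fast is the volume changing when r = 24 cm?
2304π cm³/s

V = (4/3)πr³
dV/dt = dV/dr · dr/dt = 4πr² · 1
At r = 24: dV/dt = 2304π cm³/s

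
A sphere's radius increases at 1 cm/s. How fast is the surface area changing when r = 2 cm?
16π cm²/s

S = 4πr²
dS/dt = dS/dr · dr/dt = 8πr · 1
At r = 2: dS/dt = 16π cm²/s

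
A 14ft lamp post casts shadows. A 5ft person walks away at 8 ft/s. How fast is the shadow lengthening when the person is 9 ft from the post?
40/9 ft/s

By similar triangles: 14/(x+s) = 5/s
Solving: s = 5x/9
ds/dt = 5/9 · dx/dt = 5/9 · 8 = 40/9 ft/s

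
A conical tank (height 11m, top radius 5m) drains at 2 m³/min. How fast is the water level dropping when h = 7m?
242/(1225π) ≈ 0.06288 m/min

r/h = 5/11, so r = (5/11)h
V = (1/3)πr²h = (1/3)π((5/11)h)²h = (25/363)πh³
dV/dh = (25/121)πh²
dh/dt = (dV/dt)/(dV/dh) = -2/((25/121)π·7²) = -242/(1225π) m/min
The level is dropping at 242/(1225π) ≈ 0.06288 m/min.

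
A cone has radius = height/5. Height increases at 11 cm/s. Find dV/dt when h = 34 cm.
12716π/25 cm³/s

V = (1/3)π(h/5)²h = πh³/75
dV/dt = πh²/25 · 11
At h = 34: dV/dt = 12716π/25 cm³/s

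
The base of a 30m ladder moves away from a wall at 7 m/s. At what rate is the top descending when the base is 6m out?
7√6/12 ≈ 1.429 m/s

x² + y² = 30²
2x·dx/dt + 2y·dy/dt = 0
dy/dt = -x/y · dx/dt = -6/(12√6) · 7 = -7√6/12 m/s
The top is descending at 7√6/12 ≈ 1.429 m/s.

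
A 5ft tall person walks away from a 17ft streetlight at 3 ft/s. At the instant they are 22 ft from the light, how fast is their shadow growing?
5/4 ft/s

By similar triangles: 17/(x+s) = 5/s
Solving: s = 5x/12
ds/dt = 5/12 · dx/dt = 5/12 · 3 = 5/4 ft/s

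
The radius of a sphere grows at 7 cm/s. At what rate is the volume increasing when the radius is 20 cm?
11200π cm³/s

V = (4/3)πr³
dV/dt = dV/dr · dr/dt = 4πr² · 7
At r = 20: dV/dt = 11200π cm³/s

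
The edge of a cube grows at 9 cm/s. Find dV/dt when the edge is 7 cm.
1323 cm³/s

V = s³
dV/dt = 3s² · ds/dt = 3·7²·9 = 1323 cm³/s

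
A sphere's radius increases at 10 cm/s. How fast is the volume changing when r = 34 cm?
46240π cm³/s

V = (4/3)πr³
dV/dt = dV/dr · dr/dt = 4πr² · 10
At r = 34: dV/dt = 46240π cm³/s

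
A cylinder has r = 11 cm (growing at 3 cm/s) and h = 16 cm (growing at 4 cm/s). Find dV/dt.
1540π cm³/s

V = πr²h
dV/dt = 2πrh·dr/dt + πr²·dh/dt
= 2π(11)(16)(3) + π(11)²(4)
= 1540π cm³/s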